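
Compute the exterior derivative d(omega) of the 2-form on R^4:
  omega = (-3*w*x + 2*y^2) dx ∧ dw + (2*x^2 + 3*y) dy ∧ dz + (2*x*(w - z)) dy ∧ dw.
d(omega) = (2*w - 4*y - 2*z) dx ∧ dy ∧ dw + (4*x) dx ∧ dy ∧ dz + (2*x) dy ∧ dz ∧ dw

For a 2-form omega = sum_{i<j} g_{ij} dx_i ∧ dx_j, the exterior derivative is
  d(omega) = sum_{i<j} d(g_{ij}) ∧ dx_i ∧ dx_j = sum_{i<j, k} (∂g_{ij}/∂x_k) dx_k ∧ dx_i ∧ dx_j.
Expand each term, using dx_k ∧ dx_i ∧ dx_j = sgn(permutation) dx_{(a)} ∧ dx_{(b)} ∧ dx_{(c)} with (a < b < c) sorted:
  d(-3*w*x + 2*y^2) includes (∂/∂y)(-3*w*x + 2*y^2) dy = (4*y) dy, which multiplied by dx ∧ dw gives (-4*y) dx ∧ dy ∧ dw
  d(2*x^2 + 3*y) includes (∂/∂x)(2*x^2 + 3*y) dx = (4*x) dx, which multiplied by dy ∧ dz gives (4*x) dx ∧ dy ∧ dz
  d(2*x*(w - z)) includes (∂/∂x)(2*x*(w - z)) dx = (2*w - 2*z) dx, which multiplied by dy ∧ dw gives (2*w - 2*z) dx ∧ dy ∧ dw
  d(2*x*(w - z)) includes (∂/∂z)(2*x*(w - z)) dz = (-2*x) dz, which multiplied by dy ∧ dw gives (2*x) dy ∧ dz ∧ dw
Collecting like 3-forms: d(omega) = (2*w - 4*y - 2*z) dx ∧ dy ∧ dw + (4*x) dx ∧ dy ∧ dz + (2*x) dy ∧ dz ∧ dw.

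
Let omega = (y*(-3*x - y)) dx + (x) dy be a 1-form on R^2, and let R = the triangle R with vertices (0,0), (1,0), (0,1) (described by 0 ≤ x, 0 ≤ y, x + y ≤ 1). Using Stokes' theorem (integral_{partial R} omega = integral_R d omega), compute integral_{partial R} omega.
integral_(partial R) omega = 4/3

Stokes: integral_partial_R omega = integral_R d omega with d omega = (∂Q/∂x - ∂P/∂y) dx ∧ dy.
  ∂Q/∂x = 1
  ∂P/∂y = -3*x - 2*y
  integrand = ∂Q/∂x - ∂P/∂y = 3*x + 2*y + 1.
Integrating over R: integral_0^1 integral_0^{1-x} (3*x + 2*y + 1) dy dx = 4/3.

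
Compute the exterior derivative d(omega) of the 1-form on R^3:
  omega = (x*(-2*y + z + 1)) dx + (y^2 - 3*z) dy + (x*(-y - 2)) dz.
d(omega) = (2*x) dx ∧ dy + (-x - y - 2) dx ∧ dz + (3 - x) dy ∧ dz

For a 1-form omega = sum_i f_i dx_i, the exterior derivative is
  d(omega) = sum_{i < j} (∂f_j/∂x_i - ∂f_i/∂x_j) dx_i ∧ dx_j.
  coefficient of dx ∧ dy: ∂f_2/∂x - ∂f_1/∂y = ∂(y^2 - 3*z)/∂x - ∂(x*(-2*y + z + 1))/∂y = 2*x
  coefficient of dx ∧ dz: ∂f_3/∂x - ∂f_1/∂z = ∂(x*(-y - 2))/∂x - ∂(x*(-2*y + z + 1))/∂z = -x - y - 2
  coefficient of dy ∧ dz: ∂f_3/∂y - ∂f_2/∂z = ∂(x*(-y - 2))/∂y - ∂(y^2 - 3*z)/∂z = 3 - x
Assembling: d(omega) = (2*x) dx ∧ dy + (-x - y - 2) dx ∧ dz + (3 - x) dy ∧ dz.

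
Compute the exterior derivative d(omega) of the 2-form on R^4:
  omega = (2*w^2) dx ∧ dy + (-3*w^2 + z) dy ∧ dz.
d(omega) = (4*w) dx ∧ dy ∧ dw + (-6*w) dy ∧ dz ∧ dw

For a 2-form omega = sum_{i<j} g_{ij} dx_i ∧ dx_j, the exterior derivative is
  d(omega) = sum_{i<j} d(g_{ij}) ∧ dx_i ∧ dx_j = sum_{i<j, k} (∂g_{ij}/∂x_k) dx_k ∧ dx_i ∧ dx_j.
Expand each term, using dx_k ∧ dx_i ∧ dx_j = sgn(permutation) dx_{(a)} ∧ dx_{(b)} ∧ dx_{(c)} with (a < b < c) sorted:
  d(2*w^2) includes (∂/∂w)(2*w^2) dw = (4*w) dw, which multiplied by dx ∧ dy gives (4*w) dx ∧ dy ∧ dw
  d(-3*w^2 + z) includes (∂/∂w)(-3*w^2 + z) dw = (-6*w) dw, which multiplied by dy ∧ dz gives (-6*w) dy ∧ dz ∧ dw
Collecting like 3-forms: d(omega) = (4*w) dx ∧ dy ∧ dw + (-6*w) dy ∧ dz ∧ dw.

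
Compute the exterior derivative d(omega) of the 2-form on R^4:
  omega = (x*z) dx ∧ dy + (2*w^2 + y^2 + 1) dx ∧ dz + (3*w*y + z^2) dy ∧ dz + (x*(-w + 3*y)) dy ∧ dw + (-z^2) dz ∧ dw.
d(omega) = (x - 2*y) dx ∧ dy ∧ dz + (4*w) dx ∧ dz ∧ dw + (3*y) dy ∧ dz ∧ dw + (-w + 3*y) dx ∧ dy ∧ dw

For a 2-form omega = sum_{i<j} g_{ij} dx_i ∧ dx_j, the exterior derivative is
  d(omega) = sum_{i<j} d(g_{ij}) ∧ dx_i ∧ dx_j = sum_{i<j, k} (∂g_{ij}/∂x_k) dx_k ∧ dx_i ∧ dx_j.
Expand each term, using dx_k ∧ dx_i ∧ dx_j = sgn(permutation) dx_{(a)} ∧ dx_{(b)} ∧ dx_{(c)} with (a < b < c) sorted:
  d(x*z) includes (∂/∂z)(x*z) dz = (x) dz, which multiplied by dx ∧ dy gives (x) dx ∧ dy ∧ dz
  d(2*w^2 + y^2 + 1) includes (∂/∂y)(2*w^2 + y^2 + 1) dy = (2*y) dy, which multiplied by dx ∧ dz gives (-2*y) dx ∧ dy ∧ dz
  d(2*w^2 + y^2 + 1) includes (∂/∂w)(2*w^2 + y^2 + 1) dw = (4*w) dw, which multiplied by dx ∧ dz gives (4*w) dx ∧ dz ∧ dw
  d(3*w*y + z^2) includes (∂/∂w)(3*w*y + z^2) dw = (3*y) dw, which multiplied by dy ∧ dz gives (3*y) dy ∧ dz ∧ dw
  d(x*(-w + 3*y)) includes (∂/∂x)(x*(-w + 3*y)) dx = (-w + 3*y) dx, which multiplied by dy ∧ dw gives (-w + 3*y) dx ∧ dy ∧ dw
Collecting like 3-forms: d(omega) = (x - 2*y) dx ∧ dy ∧ dz + (4*w) dx ∧ dz ∧ dw + (3*y) dy ∧ dz ∧ dw + (-w + 3*y) dx ∧ dy ∧ dw.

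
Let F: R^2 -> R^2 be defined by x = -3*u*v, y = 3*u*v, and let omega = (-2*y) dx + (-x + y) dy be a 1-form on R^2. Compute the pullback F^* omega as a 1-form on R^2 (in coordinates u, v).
F^* omega = (36*u*v^2) du + (36*u^2*v) dv

Using F^*(f dg) = (f ∘ F) d(g ∘ F), substitute each coordinate x_i by F_i(u, v) in f_i, and replace dx_i by d F_i = (∂F_i/∂u) du + (∂F_i/∂v) dv.
  For the x component: f_1(F) = -6*u*v; d F_1 = (-3*v) du + (-3*u) dv
  For the y component: f_2(F) = 6*u*v; d F_2 = (3*v) du + (3*u) dv
Combining and collecting du, dv coefficients:
  coeff of du: 36*u*v^2
  coeff of dv: 36*u^2*v
F^* omega = (36*u*v^2) du + (36*u^2*v) dv.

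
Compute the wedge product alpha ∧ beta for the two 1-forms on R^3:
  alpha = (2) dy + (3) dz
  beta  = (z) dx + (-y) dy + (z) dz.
alpha ∧ beta = (-2*z) dx ∧ dy + (3*y + 2*z) dy ∧ dz + (-3*z) dx ∧ dz

Distribute the wedge, using dx_i ∧ dx_j = -dx_j ∧ dx_i and dx_i ∧ dx_i = 0. For each pair (i, j) with i < j, the coefficient of dx_i ∧ dx_j in alpha ∧ beta is (alpha_i * beta_j - alpha_j * beta_i). Collecting: alpha ∧ beta = (-2*z) dx ∧ dy + (3*y + 2*z) dy ∧ dz + (-3*z) dx ∧ dz.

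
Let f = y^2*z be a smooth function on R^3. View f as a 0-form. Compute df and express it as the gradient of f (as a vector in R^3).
df = (0) dx + (2*y*z) dy + (y^2) dz; grad f = (0, 2*y*z, y^2)

For a 0-form f, d f = (∂f/∂x) dx + (∂f/∂y) dy + (∂f/∂z) dz. The components of the vector representation are exactly the entries of grad f in Cartesian coordinates:
  ∂f/∂x = 0
  ∂f/∂y = 2*y*z
  ∂f/∂z = y^2.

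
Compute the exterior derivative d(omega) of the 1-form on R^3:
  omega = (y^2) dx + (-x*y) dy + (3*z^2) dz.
d(omega) = (-3*y) dx ∧ dy

For a 1-form omega = sum_i f_i dx_i, the exterior derivative is
  d(omega) = sum_{i < j} (∂f_j/∂x_i - ∂f_i/∂x_j) dx_i ∧ dx_j.
  coefficient of dx ∧ dy: ∂f_2/∂x - ∂f_1/∂y = ∂(-x*y)/∂x - ∂(y^2)/∂y = -3*y
Assembling: d(omega) = (-3*y) dx ∧ dy.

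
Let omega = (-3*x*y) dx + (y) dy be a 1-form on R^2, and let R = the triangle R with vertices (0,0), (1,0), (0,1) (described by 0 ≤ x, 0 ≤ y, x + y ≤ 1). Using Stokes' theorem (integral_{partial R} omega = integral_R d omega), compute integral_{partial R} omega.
integral_(partial R) omega = 1/2

Stokes: integral_partial_R omega = integral_R d omega with d omega = (∂Q/∂x - ∂P/∂y) dx ∧ dy.
  ∂Q/∂x = 0
  ∂P/∂y = -3*x
  integrand = ∂Q/∂x - ∂P/∂y = 3*x.
Integrating over R: integral_0^1 integral_0^{1-x} (3*x) dy dx = 1/2.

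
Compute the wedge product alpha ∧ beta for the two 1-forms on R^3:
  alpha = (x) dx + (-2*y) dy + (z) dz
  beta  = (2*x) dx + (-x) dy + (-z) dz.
alpha ∧ beta = (x*(-x + 4*y)) dx ∧ dy + (-3*x*z) dx ∧ dz + (z*(x + 2*y)) dy ∧ dz

Distribute the wedge, using dx_i ∧ dx_j = -dx_j ∧ dx_i and dx_i ∧ dx_i = 0. For each pair (i, j) with i < j, the coefficient of dx_i ∧ dx_j in alpha ∧ beta is (alpha_i * beta_j - alpha_j * beta_i). Collecting: alpha ∧ beta = (x*(-x + 4*y)) dx ∧ dy + (-3*x*z) dx ∧ dz + (z*(x + 2*y)) dy ∧ dz.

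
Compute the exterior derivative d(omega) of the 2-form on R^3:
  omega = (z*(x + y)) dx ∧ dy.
d(omega) = (x + y) dx ∧ dy ∧ dz

For a 2-form omega = sum_{i<j} g_{ij} dx_i ∧ dx_j, the exterior derivative is
  d(omega) = sum_{i<j} d(g_{ij}) ∧ dx_i ∧ dx_j = sum_{i<j, k} (∂g_{ij}/∂x_k) dx_k ∧ dx_i ∧ dx_j.
Expand each term, using dx_k ∧ dx_i ∧ dx_j = sgn(permutation) dx_{(a)} ∧ dx_{(b)} ∧ dx_{(c)} with (a < b < c) sorted:
  d(z*(x + y)) includes (∂/∂z)(z*(x + y)) dz = (x + y) dz, which multiplied by dx ∧ dy gives (x + y) dx ∧ dy ∧ dz
Collecting like 3-forms: d(omega) = (x + y) dx ∧ dy ∧ dz.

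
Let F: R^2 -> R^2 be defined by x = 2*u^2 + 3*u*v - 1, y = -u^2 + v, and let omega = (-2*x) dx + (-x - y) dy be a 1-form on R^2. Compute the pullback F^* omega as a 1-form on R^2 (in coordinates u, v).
F^* omega = (-14*u^3 - 30*u^2*v - 18*u*v^2 + 2*u*v + 6*u + 6*v) du + (-12*u^3 - 18*u^2*v - u^2 - 3*u*v + 6*u - v + 1) dv

Using F^*(f dg) = (f ∘ F) d(g ∘ F), substitute each coordinate x_i by F_i(u, v) in f_i, and replace dx_i by d F_i = (∂F_i/∂u) du + (∂F_i/∂v) dv.
  For the x component: f_1(F) = -4*u^2 - 6*u*v + 2; d F_1 = (4*u + 3*v) du + (3*u) dv
  For the y component: f_2(F) = -u^2 - 3*u*v - v + 1; d F_2 = (-2*u) du + (1) dv
Combining and collecting du, dv coefficients:
  coeff of du: -14*u^3 - 30*u^2*v - 18*u*v^2 + 2*u*v + 6*u + 6*v
  coeff of dv: -12*u^3 - 18*u^2*v - u^2 - 3*u*v + 6*u - v + 1
F^* omega = (-14*u^3 - 30*u^2*v - 18*u*v^2 + 2*u*v + 6*u + 6*v) du + (-12*u^3 - 18*u^2*v - u^2 - 3*u*v + 6*u - v + 1) dv.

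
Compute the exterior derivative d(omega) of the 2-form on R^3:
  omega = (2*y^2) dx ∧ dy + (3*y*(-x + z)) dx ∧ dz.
d(omega) = (3*x - 3*z) dx ∧ dy ∧ dz

For a 2-form omega = sum_{i<j} g_{ij} dx_i ∧ dx_j, the exterior derivative is
  d(omega) = sum_{i<j} d(g_{ij}) ∧ dx_i ∧ dx_j = sum_{i<j, k} (∂g_{ij}/∂x_k) dx_k ∧ dx_i ∧ dx_j.
Expand each term, using dx_k ∧ dx_i ∧ dx_j = sgn(permutation) dx_{(a)} ∧ dx_{(b)} ∧ dx_{(c)} with (a < b < c) sorted:
  d(3*y*(-x + z)) includes (∂/∂y)(3*y*(-x + z)) dy = (-3*x + 3*z) dy, which multiplied by dx ∧ dz gives (3*x - 3*z) dx ∧ dy ∧ dz
Collecting like 3-forms: d(omega) = (3*x - 3*z) dx ∧ dy ∧ dz.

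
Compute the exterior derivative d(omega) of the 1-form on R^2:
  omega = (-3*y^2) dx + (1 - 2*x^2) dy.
d(omega) = (-4*x + 6*y) dx ∧ dy

For a 1-form omega = sum_i f_i dx_i, the exterior derivative is
  d(omega) = sum_{i < j} (∂f_j/∂x_i - ∂f_i/∂x_j) dx_i ∧ dx_j.
  coefficient of dx ∧ dy: ∂f_2/∂x - ∂f_1/∂y = ∂(1 - 2*x^2)/∂x - ∂(-3*y^2)/∂y = -4*x + 6*y
Assembling: d(omega) = (-4*x + 6*y) dx ∧ dy.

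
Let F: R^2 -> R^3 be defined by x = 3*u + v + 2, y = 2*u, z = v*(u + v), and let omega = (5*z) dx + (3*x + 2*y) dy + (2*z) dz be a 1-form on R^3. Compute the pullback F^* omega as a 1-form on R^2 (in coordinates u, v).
F^* omega = (2*u*v^2 + 15*u*v + 26*u + 2*v^3 + 15*v^2 + 6*v + 12) du + (v*(2*u^2 + 6*u*v + 5*u + 4*v^2 + 5*v)) dv

Using F^*(f dg) = (f ∘ F) d(g ∘ F), substitute each coordinate x_i by F_i(u, v) in f_i, and replace dx_i by d F_i = (∂F_i/∂u) du + (∂F_i/∂v) dv.
  For the x component: f_1(F) = 5*v*(u + v); d F_1 = (3) du + (1) dv
  For the y component: f_2(F) = 13*u + 3*v + 6; d F_2 = (2) du + (0) dv
  For the z component: f_3(F) = 2*v*(u + v); d F_3 = (v) du + (u + 2*v) dv
Combining and collecting du, dv coefficients:
  coeff of du: 2*u*v^2 + 15*u*v + 26*u + 2*v^3 + 15*v^2 + 6*v + 12
  coeff of dv: v*(2*u^2 + 6*u*v + 5*u + 4*v^2 + 5*v)
F^* omega = (2*u*v^2 + 15*u*v + 26*u + 2*v^3 + 15*v^2 + 6*v + 12) du + (v*(2*u^2 + 6*u*v + 5*u + 4*v^2 + 5*v)) dv.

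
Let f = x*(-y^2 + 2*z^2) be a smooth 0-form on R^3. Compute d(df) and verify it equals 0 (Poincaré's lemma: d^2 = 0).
d(df) = 0

Step 1: df = sum_i (∂f/∂x_i) dx_i = (-y^2 + 2*z^2) dx + (-2*x*y) dy + (4*x*z) dz.
Step 2: Apply d again. Using the 1-form formula, the coefficient of dx ∧ dy in d(df) is ∂^2 f/∂x ∂y - ∂^2 f/∂y ∂x = (-2*y) - (-2*y) = 0 (equality of mixed partials for smooth f).
Similarly for dx ∧ dz and dy ∧ dz — all coefficients vanish. So d(df) = 0.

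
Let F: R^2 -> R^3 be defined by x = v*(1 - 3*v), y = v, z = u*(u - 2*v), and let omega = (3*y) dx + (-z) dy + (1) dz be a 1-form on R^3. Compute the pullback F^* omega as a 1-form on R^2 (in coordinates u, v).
F^* omega = (2*u - 2*v) du + (-u^2 + 2*u*v - 2*u - 18*v^2 + 3*v) dv

Using F^*(f dg) = (f ∘ F) d(g ∘ F), substitute each coordinate x_i by F_i(u, v) in f_i, and replace dx_i by d F_i = (∂F_i/∂u) du + (∂F_i/∂v) dv.
  For the x component: f_1(F) = 3*v; d F_1 = (0) du + (1 - 6*v) dv
  For the y component: f_2(F) = u*(-u + 2*v); d F_2 = (0) du + (1) dv
  For the z component: f_3(F) = 1; d F_3 = (2*u - 2*v) du + (-2*u) dv
Combining and collecting du, dv coefficients:
  coeff of du: 2*u - 2*v
  coeff of dv: -u^2 + 2*u*v - 2*u - 18*v^2 + 3*v
F^* omega = (2*u - 2*v) du + (-u^2 + 2*u*v - 2*u - 18*v^2 + 3*v) dv.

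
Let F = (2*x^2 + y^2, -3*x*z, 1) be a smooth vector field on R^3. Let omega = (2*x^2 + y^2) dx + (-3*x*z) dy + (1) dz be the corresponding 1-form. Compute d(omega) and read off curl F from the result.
d(omega) = (3*x) dy ∧ dz + (0) dz ∧ dx + (-2*y - 3*z) dx ∧ dy; curl F = (3*x, 0, -2*y - 3*z)

d omega = sum_{i<j} (∂f_j/∂x_i - ∂f_i/∂x_j) dx_i ∧ dx_j. Under the identification (dy ∧ dz, dz ∧ dx, dx ∧ dy) ↔ (e_x, e_y, e_z), the coefficients are exactly the components of curl F. Compute:
  ∂R/∂y - ∂Q/∂z = (0) - (-3*x) = 3*x
  ∂P/∂z - ∂R/∂x = (0) - (0) = 0
  ∂Q/∂x - ∂P/∂y = (-3*z) - (2*y) = -2*y - 3*z.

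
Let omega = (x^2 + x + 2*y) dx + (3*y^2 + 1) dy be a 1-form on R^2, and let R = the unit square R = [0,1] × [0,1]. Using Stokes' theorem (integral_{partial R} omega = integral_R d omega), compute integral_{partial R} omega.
integral_(partial R) omega = -2

Stokes: integral_partial_R omega = integral_R d omega with d omega = (∂Q/∂x - ∂P/∂y) dx ∧ dy.
  ∂Q/∂x = 0
  ∂P/∂y = 2
  integrand = ∂Q/∂x - ∂P/∂y = -2.
Integrating over R: integral_0^1 integral_0^1 (-2) dx dy = -2.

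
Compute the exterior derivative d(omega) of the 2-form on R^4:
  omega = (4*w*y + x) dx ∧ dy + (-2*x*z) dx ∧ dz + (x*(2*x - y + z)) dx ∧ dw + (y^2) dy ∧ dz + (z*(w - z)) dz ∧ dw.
d(omega) = (x + 4*y) dx ∧ dy ∧ dw + (-x) dx ∧ dz ∧ dw

For a 2-form omega = sum_{i<j} g_{ij} dx_i ∧ dx_j, the exterior derivative is
  d(omega) = sum_{i<j} d(g_{ij}) ∧ dx_i ∧ dx_j = sum_{i<j, k} (∂g_{ij}/∂x_k) dx_k ∧ dx_i ∧ dx_j.
Expand each term, using dx_k ∧ dx_i ∧ dx_j = sgn(permutation) dx_{(a)} ∧ dx_{(b)} ∧ dx_{(c)} with (a < b < c) sorted:
  d(4*w*y + x) includes (∂/∂w)(4*w*y + x) dw = (4*y) dw, which multiplied by dx ∧ dy gives (4*y) dx ∧ dy ∧ dw
  d(x*(2*x - y + z)) includes (∂/∂y)(x*(2*x - y + z)) dy = (-x) dy, which multiplied by dx ∧ dw gives (x) dx ∧ dy ∧ dw
  d(x*(2*x - y + z)) includes (∂/∂z)(x*(2*x - y + z)) dz = (x) dz, which multiplied by dx ∧ dw gives (-x) dx ∧ dz ∧ dw
Collecting like 3-forms: d(omega) = (x + 4*y) dx ∧ dy ∧ dw + (-x) dx ∧ dz ∧ dw.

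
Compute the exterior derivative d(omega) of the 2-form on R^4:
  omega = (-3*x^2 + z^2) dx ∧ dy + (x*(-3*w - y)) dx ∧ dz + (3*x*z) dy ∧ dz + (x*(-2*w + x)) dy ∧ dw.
d(omega) = (x + 5*z) dx ∧ dy ∧ dz + (-3*x) dx ∧ dz ∧ dw + (-2*w + 2*x) dx ∧ dy ∧ dw

For a 2-form omega = sum_{i<j} g_{ij} dx_i ∧ dx_j, the exterior derivative is
  d(omega) = sum_{i<j} d(g_{ij}) ∧ dx_i ∧ dx_j = sum_{i<j, k} (∂g_{ij}/∂x_k) dx_k ∧ dx_i ∧ dx_j.
Expand each term, using dx_k ∧ dx_i ∧ dx_j = sgn(permutation) dx_{(a)} ∧ dx_{(b)} ∧ dx_{(c)} with (a < b < c) sorted:
  d(-3*x^2 + z^2) includes (∂/∂z)(-3*x^2 + z^2) dz = (2*z) dz, which multiplied by dx ∧ dy gives (2*z) dx ∧ dy ∧ dz
  d(x*(-3*w - y)) includes (∂/∂y)(x*(-3*w - y)) dy = (-x) dy, which multiplied by dx ∧ dz gives (x) dx ∧ dy ∧ dz
  d(x*(-3*w - y)) includes (∂/∂w)(x*(-3*w - y)) dw = (-3*x) dw, which multiplied by dx ∧ dz gives (-3*x) dx ∧ dz ∧ dw
  d(3*x*z) includes (∂/∂x)(3*x*z) dx = (3*z) dx, which multiplied by dy ∧ dz gives (3*z) dx ∧ dy ∧ dz
  d(x*(-2*w + x)) includes (∂/∂x)(x*(-2*w + x)) dx = (-2*w + 2*x) dx, which multiplied by dy ∧ dw gives (-2*w + 2*x) dx ∧ dy ∧ dw
Collecting like 3-forms: d(omega) = (x + 5*z) dx ∧ dy ∧ dz + (-3*x) dx ∧ dz ∧ dw + (-2*w + 2*x) dx ∧ dy ∧ dw.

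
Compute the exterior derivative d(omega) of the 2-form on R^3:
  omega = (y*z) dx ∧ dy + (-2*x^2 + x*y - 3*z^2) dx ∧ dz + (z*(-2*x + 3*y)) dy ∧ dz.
d(omega) = (-x + y - 2*z) dx ∧ dy ∧ dz

For a 2-form omega = sum_{i<j} g_{ij} dx_i ∧ dx_j, the exterior derivative is
  d(omega) = sum_{i<j} d(g_{ij}) ∧ dx_i ∧ dx_j = sum_{i<j, k} (∂g_{ij}/∂x_k) dx_k ∧ dx_i ∧ dx_j.
Expand each term, using dx_k ∧ dx_i ∧ dx_j = sgn(permutation) dx_{(a)} ∧ dx_{(b)} ∧ dx_{(c)} with (a < b < c) sorted:
  d(y*z) includes (∂/∂z)(y*z) dz = (y) dz, which multiplied by dx ∧ dy gives (y) dx ∧ dy ∧ dz
  d(-2*x^2 + x*y - 3*z^2) includes (∂/∂y)(-2*x^2 + x*y - 3*z^2) dy = (x) dy, which multiplied by dx ∧ dz gives (-x) dx ∧ dy ∧ dz
  d(z*(-2*x + 3*y)) includes (∂/∂x)(z*(-2*x + 3*y)) dx = (-2*z) dx, which multiplied by dy ∧ dz gives (-2*z) dx ∧ dy ∧ dz
Collecting like 3-forms: d(omega) = (-x + y - 2*z) dx ∧ dy ∧ dz.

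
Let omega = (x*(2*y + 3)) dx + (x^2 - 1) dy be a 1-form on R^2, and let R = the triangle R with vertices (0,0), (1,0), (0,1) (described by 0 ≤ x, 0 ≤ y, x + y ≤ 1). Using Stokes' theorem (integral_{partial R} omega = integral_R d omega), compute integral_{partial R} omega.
integral_(partial R) omega = 0

Stokes: integral_partial_R omega = integral_R d omega with d omega = (∂Q/∂x - ∂P/∂y) dx ∧ dy.
  ∂Q/∂x = 2*x
  ∂P/∂y = 2*x
  integrand = ∂Q/∂x - ∂P/∂y = 0.
Integrating over R: integral_0^1 integral_0^{1-x} (0) dy dx = 0.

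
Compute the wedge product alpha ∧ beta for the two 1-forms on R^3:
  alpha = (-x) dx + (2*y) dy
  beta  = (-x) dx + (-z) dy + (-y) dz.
alpha ∧ beta = (x*(2*y + z)) dx ∧ dy + (x*y) dx ∧ dz + (-2*y^2) dy ∧ dz

Distribute the wedge, using dx_i ∧ dx_j = -dx_j ∧ dx_i and dx_i ∧ dx_i = 0. For each pair (i, j) with i < j, the coefficient of dx_i ∧ dx_j in alpha ∧ beta is (alpha_i * beta_j - alpha_j * beta_i). Collecting: alpha ∧ beta = (x*(2*y + z)) dx ∧ dy + (x*y) dx ∧ dz + (-2*y^2) dy ∧ dz.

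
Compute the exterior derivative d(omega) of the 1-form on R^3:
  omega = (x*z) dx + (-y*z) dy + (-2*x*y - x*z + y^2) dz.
d(omega) = (-x - 2*y - z) dx ∧ dz + (-2*x + 3*y) dy ∧ dz

For a 1-form omega = sum_i f_i dx_i, the exterior derivative is
  d(omega) = sum_{i < j} (∂f_j/∂x_i - ∂f_i/∂x_j) dx_i ∧ dx_j.
  coefficient of dx ∧ dz: ∂f_3/∂x - ∂f_1/∂z = ∂(-2*x*y - x*z + y^2)/∂x - ∂(x*z)/∂z = -x - 2*y - z
  coefficient of dy ∧ dz: ∂f_3/∂y - ∂f_2/∂z = ∂(-2*x*y - x*z + y^2)/∂y - ∂(-y*z)/∂z = -2*x + 3*y
Assembling: d(omega) = (-x - 2*y - z) dx ∧ dz + (-2*x + 3*y) dy ∧ dz.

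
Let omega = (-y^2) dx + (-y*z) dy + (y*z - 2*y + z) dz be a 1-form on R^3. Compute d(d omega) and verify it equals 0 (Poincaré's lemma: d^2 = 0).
d(d omega) = 0

Step 1: d omega = sum_{i<j} (∂f_j/∂x_i - ∂f_i/∂x_j) dx_i ∧ dx_j:
  coeff of dx ∧ dy: 2*y
  coeff of dx ∧ dz: 0
  coeff of dy ∧ dz: y + z - 2
Step 2: Apply d again to each 2-form coefficient. The only possible 3-form in R^3 is dx ∧ dy ∧ dz, with coefficient
  ∂(coeff of dy∧dz)/∂x - ∂(coeff of dx∧dz)/∂y + ∂(coeff of dx∧dy)/∂z
  = ∂/∂x (y + z - 2) - ∂/∂y (0) + ∂/∂z (2*y).
Each of these terms simplifies to sums of mixed partials that cancel in pairs. The result is 0 (by equality of mixed partials for smooth functions — Schwarz / Clairaut).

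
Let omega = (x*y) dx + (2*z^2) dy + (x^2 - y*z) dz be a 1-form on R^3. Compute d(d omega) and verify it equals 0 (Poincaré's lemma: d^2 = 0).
d(d omega) = 0

Step 1: d omega = sum_{i<j} (∂f_j/∂x_i - ∂f_i/∂x_j) dx_i ∧ dx_j:
  coeff of dx ∧ dy: -x
  coeff of dx ∧ dz: 2*x
  coeff of dy ∧ dz: -5*z
Step 2: Apply d again to each 2-form coefficient. The only possible 3-form in R^3 is dx ∧ dy ∧ dz, with coefficient
  ∂(coeff of dy∧dz)/∂x - ∂(coeff of dx∧dz)/∂y + ∂(coeff of dx∧dy)/∂z
  = ∂/∂x (-5*z) - ∂/∂y (2*x) + ∂/∂z (-x).
Each of these terms simplifies to sums of mixed partials that cancel in pairs. The result is 0 (by equality of mixed partials for smooth functions — Schwarz / Clairaut).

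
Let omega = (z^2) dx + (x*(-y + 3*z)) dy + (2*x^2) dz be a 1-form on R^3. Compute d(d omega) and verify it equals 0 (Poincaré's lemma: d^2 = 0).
d(d omega) = 0

Step 1: d omega = sum_{i<j} (∂f_j/∂x_i - ∂f_i/∂x_j) dx_i ∧ dx_j:
  coeff of dx ∧ dy: -y + 3*z
  coeff of dx ∧ dz: 4*x - 2*z
  coeff of dy ∧ dz: -3*x
Step 2: Apply d again to each 2-form coefficient. The only possible 3-form in R^3 is dx ∧ dy ∧ dz, with coefficient
  ∂(coeff of dy∧dz)/∂x - ∂(coeff of dx∧dz)/∂y + ∂(coeff of dx∧dy)/∂z
  = ∂/∂x (-3*x) - ∂/∂y (4*x - 2*z) + ∂/∂z (-y + 3*z).
Each of these terms simplifies to sums of mixed partials that cancel in pairs. The result is 0 (by equality of mixed partials for smooth functions — Schwarz / Clairaut).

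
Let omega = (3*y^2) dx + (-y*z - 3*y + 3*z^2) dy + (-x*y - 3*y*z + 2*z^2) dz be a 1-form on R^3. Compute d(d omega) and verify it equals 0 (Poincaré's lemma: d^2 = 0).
d(d omega) = 0

Step 1: d omega = sum_{i<j} (∂f_j/∂x_i - ∂f_i/∂x_j) dx_i ∧ dx_j:
  coeff of dx ∧ dy: -6*y
  coeff of dx ∧ dz: -y
  coeff of dy ∧ dz: -x + y - 9*z
Step 2: Apply d again to each 2-form coefficient. The only possible 3-form in R^3 is dx ∧ dy ∧ dz, with coefficient
  ∂(coeff of dy∧dz)/∂x - ∂(coeff of dx∧dz)/∂y + ∂(coeff of dx∧dy)/∂z
  = ∂/∂x (-x + y - 9*z) - ∂/∂y (-y) + ∂/∂z (-6*y).
Each of these terms simplifies to sums of mixed partials that cancel in pairs. The result is 0 (by equality of mixed partials for smooth functions — Schwarz / Clairaut).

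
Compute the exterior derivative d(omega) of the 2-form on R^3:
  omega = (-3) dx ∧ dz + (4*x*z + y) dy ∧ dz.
d(omega) = (4*z) dx ∧ dy ∧ dz

For a 2-form omega = sum_{i<j} g_{ij} dx_i ∧ dx_j, the exterior derivative is
  d(omega) = sum_{i<j} d(g_{ij}) ∧ dx_i ∧ dx_j = sum_{i<j, k} (∂g_{ij}/∂x_k) dx_k ∧ dx_i ∧ dx_j.
Expand each term, using dx_k ∧ dx_i ∧ dx_j = sgn(permutation) dx_{(a)} ∧ dx_{(b)} ∧ dx_{(c)} with (a < b < c) sorted:
  d(4*x*z + y) includes (∂/∂x)(4*x*z + y) dx = (4*z) dx, which multiplied by dy ∧ dz gives (4*z) dx ∧ dy ∧ dz
Collecting like 3-forms: d(omega) = (4*z) dx ∧ dy ∧ dz.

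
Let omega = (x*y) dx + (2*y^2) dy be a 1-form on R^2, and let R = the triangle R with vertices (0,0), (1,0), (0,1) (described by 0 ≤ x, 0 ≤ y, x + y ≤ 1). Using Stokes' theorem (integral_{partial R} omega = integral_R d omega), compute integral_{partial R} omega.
integral_(partial R) omega = -1/6

Stokes: integral_partial_R omega = integral_R d omega with d omega = (∂Q/∂x - ∂P/∂y) dx ∧ dy.
  ∂Q/∂x = 0
  ∂P/∂y = x
  integrand = ∂Q/∂x - ∂P/∂y = -x.
Integrating over R: integral_0^1 integral_0^{1-x} (-x) dy dx = -1/6.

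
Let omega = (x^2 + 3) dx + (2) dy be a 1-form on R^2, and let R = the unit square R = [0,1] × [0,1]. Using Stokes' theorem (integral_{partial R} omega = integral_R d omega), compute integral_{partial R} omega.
integral_(partial R) omega = 0

Stokes: integral_partial_R omega = integral_R d omega with d omega = (∂Q/∂x - ∂P/∂y) dx ∧ dy.
  ∂Q/∂x = 0
  ∂P/∂y = 0
  integrand = ∂Q/∂x - ∂P/∂y = 0.
Integrating over R: integral_0^1 integral_0^1 (0) dx dy = 0.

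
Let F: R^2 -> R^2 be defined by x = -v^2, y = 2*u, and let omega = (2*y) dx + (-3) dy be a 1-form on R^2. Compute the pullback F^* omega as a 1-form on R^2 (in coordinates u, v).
F^* omega = (-6) du + (-8*u*v) dv

Using F^*(f dg) = (f ∘ F) d(g ∘ F), substitute each coordinate x_i by F_i(u, v) in f_i, and replace dx_i by d F_i = (∂F_i/∂u) du + (∂F_i/∂v) dv.
  For the x component: f_1(F) = 4*u; d F_1 = (0) du + (-2*v) dv
  For the y component: f_2(F) = -3; d F_2 = (2) du + (0) dv
Combining and collecting du, dv coefficients:
  coeff of du: -6
  coeff of dv: -8*u*v
F^* omega = (-6) du + (-8*u*v) dv.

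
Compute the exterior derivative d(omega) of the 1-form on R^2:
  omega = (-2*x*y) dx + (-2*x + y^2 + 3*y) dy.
d(omega) = (2*x - 2) dx ∧ dy

For a 1-form omega = sum_i f_i dx_i, the exterior derivative is
  d(omega) = sum_{i < j} (∂f_j/∂x_i - ∂f_i/∂x_j) dx_i ∧ dx_j.
  coefficient of dx ∧ dy: ∂f_2/∂x - ∂f_1/∂y = ∂(-2*x + y^2 + 3*y)/∂x - ∂(-2*x*y)/∂y = 2*x - 2
Assembling: d(omega) = (2*x - 2) dx ∧ dy.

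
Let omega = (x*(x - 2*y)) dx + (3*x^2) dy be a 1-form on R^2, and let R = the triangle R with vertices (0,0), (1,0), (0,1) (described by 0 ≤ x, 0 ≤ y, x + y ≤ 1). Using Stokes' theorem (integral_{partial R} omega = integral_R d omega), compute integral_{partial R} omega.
integral_(partial R) omega = 4/3

Stokes: integral_partial_R omega = integral_R d omega with d omega = (∂Q/∂x - ∂P/∂y) dx ∧ dy.
  ∂Q/∂x = 6*x
  ∂P/∂y = -2*x
  integrand = ∂Q/∂x - ∂P/∂y = 8*x.
Integrating over R: integral_0^1 integral_0^{1-x} (8*x) dy dx = 4/3.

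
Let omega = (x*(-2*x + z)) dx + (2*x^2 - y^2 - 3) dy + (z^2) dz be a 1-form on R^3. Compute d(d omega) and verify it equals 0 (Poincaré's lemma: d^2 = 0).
d(d omega) = 0

Step 1: d omega = sum_{i<j} (∂f_j/∂x_i - ∂f_i/∂x_j) dx_i ∧ dx_j:
  coeff of dx ∧ dy: 4*x
  coeff of dx ∧ dz: -x
  coeff of dy ∧ dz: 0
Step 2: Apply d again to each 2-form coefficient. The only possible 3-form in R^3 is dx ∧ dy ∧ dz, with coefficient
  ∂(coeff of dy∧dz)/∂x - ∂(coeff of dx∧dz)/∂y + ∂(coeff of dx∧dy)/∂z
  = ∂/∂x (0) - ∂/∂y (-x) + ∂/∂z (4*x).
Each of these terms simplifies to sums of mixed partials that cancel in pairs. The result is 0 (by equality of mixed partials for smooth functions — Schwarz / Clairaut).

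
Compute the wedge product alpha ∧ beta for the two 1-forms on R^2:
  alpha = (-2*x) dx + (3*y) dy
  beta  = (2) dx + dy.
alpha ∧ beta = (-2*x - 6*y) dx ∧ dy

Distribute the wedge, using dx_i ∧ dx_j = -dx_j ∧ dx_i and dx_i ∧ dx_i = 0. For each pair (i, j) with i < j, the coefficient of dx_i ∧ dx_j in alpha ∧ beta is (alpha_i * beta_j - alpha_j * beta_i). Collecting: alpha ∧ beta = (-2*x - 6*y) dx ∧ dy.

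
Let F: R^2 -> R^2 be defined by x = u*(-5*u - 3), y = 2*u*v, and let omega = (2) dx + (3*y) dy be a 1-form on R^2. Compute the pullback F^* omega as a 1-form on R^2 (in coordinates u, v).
F^* omega = (12*u*v^2 - 20*u - 6) du + (12*u^2*v) dv

Using F^*(f dg) = (f ∘ F) d(g ∘ F), substitute each coordinate x_i by F_i(u, v) in f_i, and replace dx_i by d F_i = (∂F_i/∂u) du + (∂F_i/∂v) dv.
  For the x component: f_1(F) = 2; d F_1 = (-10*u - 3) du + (0) dv
  For the y component: f_2(F) = 6*u*v; d F_2 = (2*v) du + (2*u) dv
Combining and collecting du, dv coefficients:
  coeff of du: 12*u*v^2 - 20*u - 6
  coeff of dv: 12*u^2*v
F^* omega = (12*u*v^2 - 20*u - 6) du + (12*u^2*v) dv.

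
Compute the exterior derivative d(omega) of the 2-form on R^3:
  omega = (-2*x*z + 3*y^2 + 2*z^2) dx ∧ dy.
d(omega) = (-2*x + 4*z) dx ∧ dy ∧ dz

For a 2-form omega = sum_{i<j} g_{ij} dx_i ∧ dx_j, the exterior derivative is
  d(omega) = sum_{i<j} d(g_{ij}) ∧ dx_i ∧ dx_j = sum_{i<j, k} (∂g_{ij}/∂x_k) dx_k ∧ dx_i ∧ dx_j.
Expand each term, using dx_k ∧ dx_i ∧ dx_j = sgn(permutation) dx_{(a)} ∧ dx_{(b)} ∧ dx_{(c)} with (a < b < c) sorted:
  d(-2*x*z + 3*y^2 + 2*z^2) includes (∂/∂z)(-2*x*z + 3*y^2 + 2*z^2) dz = (-2*x + 4*z) dz, which multiplied by dx ∧ dy gives (-2*x + 4*z) dx ∧ dy ∧ dz
Collecting like 3-forms: d(omega) = (-2*x + 4*z) dx ∧ dy ∧ dz.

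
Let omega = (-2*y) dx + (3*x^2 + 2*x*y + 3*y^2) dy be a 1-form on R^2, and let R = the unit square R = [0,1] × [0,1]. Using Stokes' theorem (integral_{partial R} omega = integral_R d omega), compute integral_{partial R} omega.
integral_(partial R) omega = 6

Stokes: integral_partial_R omega = integral_R d omega with d omega = (∂Q/∂x - ∂P/∂y) dx ∧ dy.
  ∂Q/∂x = 6*x + 2*y
  ∂P/∂y = -2
  integrand = ∂Q/∂x - ∂P/∂y = 6*x + 2*y + 2.
Integrating over R: integral_0^1 integral_0^1 (6*x + 2*y + 2) dx dy = 6.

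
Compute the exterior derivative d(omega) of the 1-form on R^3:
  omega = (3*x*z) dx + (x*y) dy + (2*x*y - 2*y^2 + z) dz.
d(omega) = (y) dx ∧ dy + (-3*x + 2*y) dx ∧ dz + (2*x - 4*y) dy ∧ dz

For a 1-form omega = sum_i f_i dx_i, the exterior derivative is
  d(omega) = sum_{i < j} (∂f_j/∂x_i - ∂f_i/∂x_j) dx_i ∧ dx_j.
  coefficient of dx ∧ dy: ∂f_2/∂x - ∂f_1/∂y = ∂(x*y)/∂x - ∂(3*x*z)/∂y = y
  coefficient of dx ∧ dz: ∂f_3/∂x - ∂f_1/∂z = ∂(2*x*y - 2*y^2 + z)/∂x - ∂(3*x*z)/∂z = -3*x + 2*y
  coefficient of dy ∧ dz: ∂f_3/∂y - ∂f_2/∂z = ∂(2*x*y - 2*y^2 + z)/∂y - ∂(x*y)/∂z = 2*x - 4*y
Assembling: d(omega) = (y) dx ∧ dy + (-3*x + 2*y) dx ∧ dz + (2*x - 4*y) dy ∧ dz.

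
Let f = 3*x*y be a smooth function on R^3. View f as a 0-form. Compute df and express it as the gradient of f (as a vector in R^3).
df = (3*y) dx + (3*x) dy + (0) dz; grad f = (3*y, 3*x, 0)

For a 0-form f, d f = (∂f/∂x) dx + (∂f/∂y) dy + (∂f/∂z) dz. The components of the vector representation are exactly the entries of grad f in Cartesian coordinates:
  ∂f/∂x = 3*y
  ∂f/∂y = 3*x
  ∂f/∂z = 0.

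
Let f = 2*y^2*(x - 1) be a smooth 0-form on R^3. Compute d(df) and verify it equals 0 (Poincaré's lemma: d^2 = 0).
d(df) = 0

Step 1: df = sum_i (∂f/∂x_i) dx_i = (2*y^2) dx + (4*y*(x - 1)) dy + (0) dz.
Step 2: Apply d again. Using the 1-form formula, the coefficient of dx ∧ dy in d(df) is ∂^2 f/∂x ∂y - ∂^2 f/∂y ∂x = (4*y) - (4*y) = 0 (equality of mixed partials for smooth f).
Similarly for dx ∧ dz and dy ∧ dz — all coefficients vanish. So d(df) = 0.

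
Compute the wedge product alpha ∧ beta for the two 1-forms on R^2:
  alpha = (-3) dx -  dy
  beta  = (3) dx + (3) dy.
alpha ∧ beta = (-6) dx ∧ dy

Distribute the wedge, using dx_i ∧ dx_j = -dx_j ∧ dx_i and dx_i ∧ dx_i = 0. For each pair (i, j) with i < j, the coefficient of dx_i ∧ dx_j in alpha ∧ beta is (alpha_i * beta_j - alpha_j * beta_i). Collecting: alpha ∧ beta = (-6) dx ∧ dy.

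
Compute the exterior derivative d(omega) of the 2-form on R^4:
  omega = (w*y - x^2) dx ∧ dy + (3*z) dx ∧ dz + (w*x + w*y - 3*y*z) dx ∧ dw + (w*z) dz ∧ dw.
d(omega) = (-w + y + 3*z) dx ∧ dy ∧ dw + (3*y) dx ∧ dz ∧ dw

For a 2-form omega = sum_{i<j} g_{ij} dx_i ∧ dx_j, the exterior derivative is
  d(omega) = sum_{i<j} d(g_{ij}) ∧ dx_i ∧ dx_j = sum_{i<j, k} (∂g_{ij}/∂x_k) dx_k ∧ dx_i ∧ dx_j.
Expand each term, using dx_k ∧ dx_i ∧ dx_j = sgn(permutation) dx_{(a)} ∧ dx_{(b)} ∧ dx_{(c)} with (a < b < c) sorted:
  d(w*y - x^2) includes (∂/∂w)(w*y - x^2) dw = (y) dw, which multiplied by dx ∧ dy gives (y) dx ∧ dy ∧ dw
  d(w*x + w*y - 3*y*z) includes (∂/∂y)(w*x + w*y - 3*y*z) dy = (w - 3*z) dy, which multiplied by dx ∧ dw gives (-w + 3*z) dx ∧ dy ∧ dw
  d(w*x + w*y - 3*y*z) includes (∂/∂z)(w*x + w*y - 3*y*z) dz = (-3*y) dz, which multiplied by dx ∧ dw gives (3*y) dx ∧ dz ∧ dw
Collecting like 3-forms: d(omega) = (-w + y + 3*z) dx ∧ dy ∧ dw + (3*y) dx ∧ dz ∧ dw.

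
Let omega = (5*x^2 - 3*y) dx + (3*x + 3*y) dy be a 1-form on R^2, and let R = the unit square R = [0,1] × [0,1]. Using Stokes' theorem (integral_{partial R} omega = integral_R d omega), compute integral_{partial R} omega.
integral_(partial R) omega = 6

Stokes: integral_partial_R omega = integral_R d omega with d omega = (∂Q/∂x - ∂P/∂y) dx ∧ dy.
  ∂Q/∂x = 3
  ∂P/∂y = -3
  integrand = ∂Q/∂x - ∂P/∂y = 6.
Integrating over R: integral_0^1 integral_0^1 (6) dx dy = 6.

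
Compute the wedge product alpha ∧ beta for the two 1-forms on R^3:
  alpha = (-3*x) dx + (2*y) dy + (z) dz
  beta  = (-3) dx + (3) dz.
alpha ∧ beta = (-9*x + 3*z) dx ∧ dz + (6*y) dx ∧ dy + (6*y) dy ∧ dz

Distribute the wedge, using dx_i ∧ dx_j = -dx_j ∧ dx_i and dx_i ∧ dx_i = 0. For each pair (i, j) with i < j, the coefficient of dx_i ∧ dx_j in alpha ∧ beta is (alpha_i * beta_j - alpha_j * beta_i). Collecting: alpha ∧ beta = (-9*x + 3*z) dx ∧ dz + (6*y) dx ∧ dy + (6*y) dy ∧ dz.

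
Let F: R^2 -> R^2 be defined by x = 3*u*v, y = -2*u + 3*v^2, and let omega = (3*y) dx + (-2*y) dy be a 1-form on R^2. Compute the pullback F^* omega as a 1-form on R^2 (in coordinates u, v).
F^* omega = (-18*u*v - 8*u + 27*v^3 + 12*v^2) du + (-18*u^2 + 27*u*v^2 + 24*u*v - 36*v^3) dv

Using F^*(f dg) = (f ∘ F) d(g ∘ F), substitute each coordinate x_i by F_i(u, v) in f_i, and replace dx_i by d F_i = (∂F_i/∂u) du + (∂F_i/∂v) dv.
  For the x component: f_1(F) = -6*u + 9*v^2; d F_1 = (3*v) du + (3*u) dv
  For the y component: f_2(F) = 4*u - 6*v^2; d F_2 = (-2) du + (6*v) dv
Combining and collecting du, dv coefficients:
  coeff of du: -18*u*v - 8*u + 27*v^3 + 12*v^2
  coeff of dv: -18*u^2 + 27*u*v^2 + 24*u*v - 36*v^3
F^* omega = (-18*u*v - 8*u + 27*v^3 + 12*v^2) du + (-18*u^2 + 27*u*v^2 + 24*u*v - 36*v^3) dv.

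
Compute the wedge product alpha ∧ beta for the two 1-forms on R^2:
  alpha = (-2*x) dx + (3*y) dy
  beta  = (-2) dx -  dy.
alpha ∧ beta = (2*x + 6*y) dx ∧ dy

Distribute the wedge, using dx_i ∧ dx_j = -dx_j ∧ dx_i and dx_i ∧ dx_i = 0. For each pair (i, j) with i < j, the coefficient of dx_i ∧ dx_j in alpha ∧ beta is (alpha_i * beta_j - alpha_j * beta_i). Collecting: alpha ∧ beta = (2*x + 6*y) dx ∧ dy.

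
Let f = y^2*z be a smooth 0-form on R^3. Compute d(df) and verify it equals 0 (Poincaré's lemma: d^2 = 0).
d(df) = 0

Step 1: df = sum_i (∂f/∂x_i) dx_i = (0) dx + (2*y*z) dy + (y^2) dz.
Step 2: Apply d again. Using the 1-form formula, the coefficient of dx ∧ dy in d(df) is ∂^2 f/∂x ∂y - ∂^2 f/∂y ∂x = (0) - (0) = 0 (equality of mixed partials for smooth f).
Similarly for dx ∧ dz and dy ∧ dz — all coefficients vanish. So d(df) = 0.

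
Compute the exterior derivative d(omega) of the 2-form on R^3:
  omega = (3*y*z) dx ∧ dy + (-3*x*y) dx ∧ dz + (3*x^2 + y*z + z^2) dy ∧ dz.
d(omega) = (9*x + 3*y) dx ∧ dy ∧ dz

For a 2-form omega = sum_{i<j} g_{ij} dx_i ∧ dx_j, the exterior derivative is
  d(omega) = sum_{i<j} d(g_{ij}) ∧ dx_i ∧ dx_j = sum_{i<j, k} (∂g_{ij}/∂x_k) dx_k ∧ dx_i ∧ dx_j.
Expand each term, using dx_k ∧ dx_i ∧ dx_j = sgn(permutation) dx_{(a)} ∧ dx_{(b)} ∧ dx_{(c)} with (a < b < c) sorted:
  d(3*y*z) includes (∂/∂z)(3*y*z) dz = (3*y) dz, which multiplied by dx ∧ dy gives (3*y) dx ∧ dy ∧ dz
  d(-3*x*y) includes (∂/∂y)(-3*x*y) dy = (-3*x) dy, which multiplied by dx ∧ dz gives (3*x) dx ∧ dy ∧ dz
  d(3*x^2 + y*z + z^2) includes (∂/∂x)(3*x^2 + y*z + z^2) dx = (6*x) dx, which multiplied by dy ∧ dz gives (6*x) dx ∧ dy ∧ dz
Collecting like 3-forms: d(omega) = (9*x + 3*y) dx ∧ dy ∧ dz.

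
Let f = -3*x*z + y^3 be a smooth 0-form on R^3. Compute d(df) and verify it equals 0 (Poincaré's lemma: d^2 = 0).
d(df) = 0

Step 1: df = sum_i (∂f/∂x_i) dx_i = (-3*z) dx + (3*y^2) dy + (-3*x) dz.
Step 2: Apply d again. Using the 1-form formula, the coefficient of dx ∧ dy in d(df) is ∂^2 f/∂x ∂y - ∂^2 f/∂y ∂x = (0) - (0) = 0 (equality of mixed partials for smooth f).
Similarly for dx ∧ dz and dy ∧ dz — all coefficients vanish. So d(df) = 0.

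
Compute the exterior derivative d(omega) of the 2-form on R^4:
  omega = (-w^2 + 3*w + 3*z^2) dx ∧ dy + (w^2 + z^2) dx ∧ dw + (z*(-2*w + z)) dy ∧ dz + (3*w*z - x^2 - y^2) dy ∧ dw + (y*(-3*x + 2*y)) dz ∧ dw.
d(omega) = (6*z) dx ∧ dy ∧ dz + (-2*w - 2*x + 3) dx ∧ dy ∧ dw + (-3*y - 2*z) dx ∧ dz ∧ dw + (-3*w - 3*x + 4*y - 2*z) dy ∧ dz ∧ dw

For a 2-form omega = sum_{i<j} g_{ij} dx_i ∧ dx_j, the exterior derivative is
  d(omega) = sum_{i<j} d(g_{ij}) ∧ dx_i ∧ dx_j = sum_{i<j, k} (∂g_{ij}/∂x_k) dx_k ∧ dx_i ∧ dx_j.
Expand each term, using dx_k ∧ dx_i ∧ dx_j = sgn(permutation) dx_{(a)} ∧ dx_{(b)} ∧ dx_{(c)} with (a < b < c) sorted:
  d(-w^2 + 3*w + 3*z^2) includes (∂/∂z)(-w^2 + 3*w + 3*z^2) dz = (6*z) dz, which multiplied by dx ∧ dy gives (6*z) dx ∧ dy ∧ dz
  d(-w^2 + 3*w + 3*z^2) includes (∂/∂w)(-w^2 + 3*w + 3*z^2) dw = (3 - 2*w) dw, which multiplied by dx ∧ dy gives (3 - 2*w) dx ∧ dy ∧ dw
  d(w^2 + z^2) includes (∂/∂z)(w^2 + z^2) dz = (2*z) dz, which multiplied by dx ∧ dw gives (-2*z) dx ∧ dz ∧ dw
  d(z*(-2*w + z)) includes (∂/∂w)(z*(-2*w + z)) dw = (-2*z) dw, which multiplied by dy ∧ dz gives (-2*z) dy ∧ dz ∧ dw
  d(3*w*z - x^2 - y^2) includes (∂/∂x)(3*w*z - x^2 - y^2) dx = (-2*x) dx, which multiplied by dy ∧ dw gives (-2*x) dx ∧ dy ∧ dw
  d(3*w*z - x^2 - y^2) includes (∂/∂z)(3*w*z - x^2 - y^2) dz = (3*w) dz, which multiplied by dy ∧ dw gives (-3*w) dy ∧ dz ∧ dw
  d(y*(-3*x + 2*y)) includes (∂/∂x)(y*(-3*x + 2*y)) dx = (-3*y) dx, which multiplied by dz ∧ dw gives (-3*y) dx ∧ dz ∧ dw
  d(y*(-3*x + 2*y)) includes (∂/∂y)(y*(-3*x + 2*y)) dy = (-3*x + 4*y) dy, which multiplied by dz ∧ dw gives (-3*x + 4*y) dy ∧ dz ∧ dw
Collecting like 3-forms: d(omega) = (6*z) dx ∧ dy ∧ dz + (-2*w - 2*x + 3) dx ∧ dy ∧ dw + (-3*y - 2*z) dx ∧ dz ∧ dw + (-3*w - 3*x + 4*y - 2*z) dy ∧ dz ∧ dw.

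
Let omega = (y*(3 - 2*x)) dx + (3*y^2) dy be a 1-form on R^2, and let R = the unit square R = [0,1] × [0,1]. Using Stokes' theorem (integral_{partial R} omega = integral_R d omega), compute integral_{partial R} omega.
integral_(partial R) omega = -2

Stokes: integral_partial_R omega = integral_R d omega with d omega = (∂Q/∂x - ∂P/∂y) dx ∧ dy.
  ∂Q/∂x = 0
  ∂P/∂y = 3 - 2*x
  integrand = ∂Q/∂x - ∂P/∂y = 2*x - 3.
Integrating over R: integral_0^1 integral_0^1 (2*x - 3) dx dy = -2.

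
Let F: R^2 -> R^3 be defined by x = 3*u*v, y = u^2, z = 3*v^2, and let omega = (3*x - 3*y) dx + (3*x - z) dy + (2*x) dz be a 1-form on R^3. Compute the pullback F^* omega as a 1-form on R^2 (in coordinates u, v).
F^* omega = (3*u*v*(3*u + 7*v)) du + (9*u*(-u^2 + 3*u*v + 4*v^2)) dv

Using F^*(f dg) = (f ∘ F) d(g ∘ F), substitute each coordinate x_i by F_i(u, v) in f_i, and replace dx_i by d F_i = (∂F_i/∂u) du + (∂F_i/∂v) dv.
  For the x component: f_1(F) = 3*u*(-u + 3*v); d F_1 = (3*v) du + (3*u) dv
  For the y component: f_2(F) = 3*v*(3*u - v); d F_2 = (2*u) du + (0) dv
  For the z component: f_3(F) = 6*u*v; d F_3 = (0) du + (6*v) dv
Combining and collecting du, dv coefficients:
  coeff of du: 3*u*v*(3*u + 7*v)
  coeff of dv: 9*u*(-u^2 + 3*u*v + 4*v^2)
F^* omega = (3*u*v*(3*u + 7*v)) du + (9*u*(-u^2 + 3*u*v + 4*v^2)) dv.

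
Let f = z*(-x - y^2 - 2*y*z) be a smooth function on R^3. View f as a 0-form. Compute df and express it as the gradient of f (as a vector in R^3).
df = (-z) dx + (2*z*(-y - z)) dy + (-x - y^2 - 4*y*z) dz; grad f = (-z, 2*z*(-y - z), -x - y^2 - 4*y*z)

For a 0-form f, d f = (∂f/∂x) dx + (∂f/∂y) dy + (∂f/∂z) dz. The components of the vector representation are exactly the entries of grad f in Cartesian coordinates:
  ∂f/∂x = -z
  ∂f/∂y = 2*z*(-y - z)
  ∂f/∂z = -x - y^2 - 4*y*z.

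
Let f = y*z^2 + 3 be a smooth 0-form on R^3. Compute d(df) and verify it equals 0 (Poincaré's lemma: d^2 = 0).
d(df) = 0

Step 1: df = sum_i (∂f/∂x_i) dx_i = (0) dx + (z^2) dy + (2*y*z) dz.
Step 2: Apply d again. Using the 1-form formula, the coefficient of dx ∧ dy in d(df) is ∂^2 f/∂x ∂y - ∂^2 f/∂y ∂x = (0) - (0) = 0 (equality of mixed partials for smooth f).
Similarly for dx ∧ dz and dy ∧ dz — all coefficients vanish. So d(df) = 0.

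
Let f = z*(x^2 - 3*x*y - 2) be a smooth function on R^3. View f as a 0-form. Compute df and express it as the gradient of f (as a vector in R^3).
df = (z*(2*x - 3*y)) dx + (-3*x*z) dy + (x^2 - 3*x*y - 2) dz; grad f = (z*(2*x - 3*y), -3*x*z, x^2 - 3*x*y - 2)

For a 0-form f, d f = (∂f/∂x) dx + (∂f/∂y) dy + (∂f/∂z) dz. The components of the vector representation are exactly the entries of grad f in Cartesian coordinates:
  ∂f/∂x = z*(2*x - 3*y)
  ∂f/∂y = -3*x*z
  ∂f/∂z = x^2 - 3*x*y - 2.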